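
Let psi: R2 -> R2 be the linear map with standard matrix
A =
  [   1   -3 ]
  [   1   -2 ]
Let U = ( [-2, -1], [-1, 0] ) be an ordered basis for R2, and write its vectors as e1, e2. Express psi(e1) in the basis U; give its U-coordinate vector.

Column 1 of [psi]_U is the U-coordinate vector of psi(e1).
In standard coordinates psi(e1) = A e1 = [1, 0].
Converting to U: [1, 0] = 0·e1 - e2, so the coordinate vector is [0, -1].

[0, -1]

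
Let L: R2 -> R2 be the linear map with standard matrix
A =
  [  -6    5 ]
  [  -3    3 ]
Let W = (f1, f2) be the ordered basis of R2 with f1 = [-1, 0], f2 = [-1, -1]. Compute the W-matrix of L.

Let P have columns f1, f2. Then [L]_W = P^(-1) A P.
Here det P = 1, so P^(-1) is integer; computing A P first and then P^(-1)(A P) gives [[-3, -1], [-3, 0]].

[[-3, -1], [-3, 0]]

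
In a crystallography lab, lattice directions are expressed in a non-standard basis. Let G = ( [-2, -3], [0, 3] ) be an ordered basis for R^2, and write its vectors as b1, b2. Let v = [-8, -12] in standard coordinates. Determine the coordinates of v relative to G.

Write v = c_1 b1 + c_2 b2 and solve for the c_i.
System: -2c_1 + 0c_2 = -8, -3c_1 + 3c_2 = -12; solving gives c_1 = 4, c_2 = 0.
Check: 4b1 + 0·b2 = [-8, -12].

[4, 0]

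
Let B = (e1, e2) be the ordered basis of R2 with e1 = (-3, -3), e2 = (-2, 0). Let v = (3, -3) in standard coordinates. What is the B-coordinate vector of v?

[v]_B is the unique c with M c = v, where M has columns e1, e2.
System: -3c_1 - 2c_2 = 3, -3c_1 + 0c_2 = -3; solving gives c_1 = 1, c_2 = -3.
Check: e1 - 3e2 = (3, -3).

(1, -3)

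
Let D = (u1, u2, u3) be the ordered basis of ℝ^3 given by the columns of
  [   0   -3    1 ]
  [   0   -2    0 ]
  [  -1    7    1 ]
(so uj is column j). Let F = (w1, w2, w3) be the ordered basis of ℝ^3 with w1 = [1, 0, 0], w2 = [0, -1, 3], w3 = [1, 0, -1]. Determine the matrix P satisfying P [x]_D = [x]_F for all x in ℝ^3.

Let M have columns uj and N have columns wj. Then for every x, N [x]_F = x = M [x]_D, so P = N^(-1) M.
Since det N = 1, N^(-1) has integer entries; multiplying gives P = [[-1, -2, 2], [0, 2, 0], [1, -1, -1]].

[[-1, -2, 2], [0, 2, 0], [1, -1, -1]]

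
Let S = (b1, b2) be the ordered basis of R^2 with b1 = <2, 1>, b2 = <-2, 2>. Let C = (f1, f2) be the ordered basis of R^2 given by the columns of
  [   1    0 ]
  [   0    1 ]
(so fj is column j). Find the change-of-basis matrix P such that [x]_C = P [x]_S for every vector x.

[[2, -2], [1, 2]]

Column j of P is [bj]_C, since P maps S-coordinates to C-coordinates.
Expressing b1 in C: b1 = 2f1 + f2, so column 1 of P is <2, 1>.
Doing the same for each bj gives P = [[2, -2], [1, 2]].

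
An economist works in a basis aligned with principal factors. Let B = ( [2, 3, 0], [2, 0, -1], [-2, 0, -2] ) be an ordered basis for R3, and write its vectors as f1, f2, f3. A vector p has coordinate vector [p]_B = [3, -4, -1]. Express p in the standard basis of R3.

[0, 9, 6]

p = M [p]_B, where M has columns f1, ..., f3.
Carrying out the matrix-vector product, p = [0, 9, 6].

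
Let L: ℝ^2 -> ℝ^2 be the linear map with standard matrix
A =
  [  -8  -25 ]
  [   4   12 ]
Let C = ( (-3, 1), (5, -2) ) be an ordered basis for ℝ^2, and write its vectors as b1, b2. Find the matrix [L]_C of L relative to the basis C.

Let P have columns b1, b2. Then [L]_C = P^(-1) A P.
Here det P = 1, so P^(-1) is integer; computing A P first and then P^(-1)(A P) gives [[2, 0], [1, 2]].

[[2, 0], [1, 2]]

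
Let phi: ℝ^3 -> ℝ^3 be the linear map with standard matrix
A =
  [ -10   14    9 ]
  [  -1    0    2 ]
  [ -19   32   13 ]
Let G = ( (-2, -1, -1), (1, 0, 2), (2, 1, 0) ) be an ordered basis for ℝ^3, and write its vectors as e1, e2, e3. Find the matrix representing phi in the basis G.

With P the matrix whose columns are e1, ..., e3, [phi]_G = P^(-1) A P.
Column by column: phi(e1) = A e1 = (-3, 0, -7); its G-coordinates (1, -3, 1) give column 1.
Continuing for each basis vector yields [phi]_G = [[1, -3, 2], [-3, 2, -2], [1, 0, 0]].

[[1, -3, 2], [-3, 2, -2], [1, 0, 0]]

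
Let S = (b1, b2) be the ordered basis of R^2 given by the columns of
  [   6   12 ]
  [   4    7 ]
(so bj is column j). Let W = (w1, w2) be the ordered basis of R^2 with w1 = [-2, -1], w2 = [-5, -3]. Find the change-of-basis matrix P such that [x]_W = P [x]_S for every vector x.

[[2, -1], [-2, -2]]

Let M have columns bj and N have columns wj. Then for every x, N [x]_W = x = M [x]_S, so P = N^(-1) M.
Since det N = 1, N^(-1) has integer entries; multiplying gives P = [[2, -1], [-2, -2]].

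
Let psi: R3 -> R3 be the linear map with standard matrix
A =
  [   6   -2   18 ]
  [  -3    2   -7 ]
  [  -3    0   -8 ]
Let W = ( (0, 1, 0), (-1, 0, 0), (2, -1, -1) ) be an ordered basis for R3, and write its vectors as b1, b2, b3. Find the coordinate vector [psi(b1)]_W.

(2, 2, 0)

Column 1 of [psi]_W is the W-coordinate vector of psi(b1).
In standard coordinates psi(b1) = A b1 = (-2, 2, 0).
Converting to W: (-2, 2, 0) = 2b1 + 2b2 + 0·b3, so the coordinate vector is (2, 2, 0).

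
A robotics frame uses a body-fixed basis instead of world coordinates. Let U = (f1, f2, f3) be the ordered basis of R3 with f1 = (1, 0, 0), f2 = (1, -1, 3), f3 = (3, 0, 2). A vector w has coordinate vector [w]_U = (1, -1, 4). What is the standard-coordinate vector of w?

(12, 1, 5)

By definition w = f1 - f2 + 4f3.
Summing componentwise gives (12, 1, 5).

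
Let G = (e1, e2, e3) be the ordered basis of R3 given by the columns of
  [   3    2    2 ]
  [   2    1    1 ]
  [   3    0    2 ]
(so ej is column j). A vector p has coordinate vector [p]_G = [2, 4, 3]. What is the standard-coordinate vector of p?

p = M [p]_G, where M has columns e1, ..., e3.
Carrying out the matrix-vector product, p = [20, 11, 12].

[20, 11, 12]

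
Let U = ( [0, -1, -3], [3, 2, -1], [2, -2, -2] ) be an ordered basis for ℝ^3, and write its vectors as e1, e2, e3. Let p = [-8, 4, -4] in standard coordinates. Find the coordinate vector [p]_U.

[p]_U is the unique c with M c = p, where M has columns e1, ..., e3.
Solving this 3x3 system gives c = (4, 0, -4).
Check: 4e1 + 0·e2 - 4e3 = [-8, 4, -4].

[4, 0, -4]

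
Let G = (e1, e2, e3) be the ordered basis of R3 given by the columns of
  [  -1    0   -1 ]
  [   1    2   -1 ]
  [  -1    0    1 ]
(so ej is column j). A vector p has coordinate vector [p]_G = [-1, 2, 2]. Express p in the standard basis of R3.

The coordinates say p = -e1 + 2e2 + 2e3; adding the scaled basis vectors gives [-1, 1, 3].

[-1, 1, 3]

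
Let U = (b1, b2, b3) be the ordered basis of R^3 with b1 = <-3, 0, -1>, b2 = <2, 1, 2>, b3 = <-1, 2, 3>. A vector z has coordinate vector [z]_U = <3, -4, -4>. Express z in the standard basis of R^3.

z = M [z]_U, where M has columns b1, ..., b3.
Carrying out the matrix-vector product, z = <-13, -12, -23>.

<-13, -12, -23>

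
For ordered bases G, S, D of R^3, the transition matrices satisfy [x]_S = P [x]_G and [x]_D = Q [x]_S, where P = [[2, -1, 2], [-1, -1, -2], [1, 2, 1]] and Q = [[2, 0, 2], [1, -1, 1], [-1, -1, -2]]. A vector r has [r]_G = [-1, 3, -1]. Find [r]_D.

First [r]_S = P [r]_G = [-7, 0, 4].
Then [r]_D = Q [r]_S = [-6, -3, -1].

[-6, -3, -1]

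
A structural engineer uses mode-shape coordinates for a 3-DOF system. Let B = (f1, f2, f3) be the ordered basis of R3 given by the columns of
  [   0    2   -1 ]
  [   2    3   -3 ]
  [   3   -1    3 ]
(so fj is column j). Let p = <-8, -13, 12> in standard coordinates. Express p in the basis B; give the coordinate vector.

<1, -3, 2>

Write p = c_1 f1 + ... + c_3 f3 and solve for the c_i.
Row-reducing the augmented matrix [M | p] gives c = (1, -3, 2).
Check: f1 - 3f2 + 2f3 = <-8, -13, 12>.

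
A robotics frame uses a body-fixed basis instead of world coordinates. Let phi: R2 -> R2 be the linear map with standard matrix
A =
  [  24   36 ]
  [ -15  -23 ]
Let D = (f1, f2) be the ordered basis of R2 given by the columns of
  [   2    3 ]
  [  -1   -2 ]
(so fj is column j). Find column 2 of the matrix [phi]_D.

<3, -2>

Compute phi(f2) = A f2 = <0, 1> in standard coordinates.
Then write this in D-coordinates: solve for y in y_1 f1 + y_2 f2 = <0, 1>.
This gives y = <3, -2>, which is column 2 of [phi]_D.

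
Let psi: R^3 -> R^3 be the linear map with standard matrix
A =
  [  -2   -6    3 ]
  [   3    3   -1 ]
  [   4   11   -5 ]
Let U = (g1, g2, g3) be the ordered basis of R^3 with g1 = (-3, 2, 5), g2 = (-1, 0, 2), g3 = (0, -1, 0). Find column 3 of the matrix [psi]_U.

(-1, -3, 1)

Compute psi(g3) = A g3 = (6, -3, -11) in standard coordinates.
Then write this in U-coordinates: solve for y in y_1 g1 + ... + y_3 g3 = (6, -3, -11).
This gives y = (-1, -3, 1), which is column 3 of [psi]_U.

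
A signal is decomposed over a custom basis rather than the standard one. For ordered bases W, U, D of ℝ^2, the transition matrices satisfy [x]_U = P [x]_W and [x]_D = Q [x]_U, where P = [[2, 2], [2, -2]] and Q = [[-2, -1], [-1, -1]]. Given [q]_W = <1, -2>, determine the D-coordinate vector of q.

<-2, -4>

Apply P to get U-coordinates <-2, 6>, then Q to get D-coordinates.
The result is [q]_D = <-2, -4>.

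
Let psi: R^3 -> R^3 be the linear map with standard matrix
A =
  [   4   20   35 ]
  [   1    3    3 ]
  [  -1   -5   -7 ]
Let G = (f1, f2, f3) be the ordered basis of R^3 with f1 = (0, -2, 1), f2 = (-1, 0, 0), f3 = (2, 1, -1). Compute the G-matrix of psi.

[[0, 0, -2], [-1, 2, 3], [-3, -1, -2]]

The j-th column of [psi]_G is [psi(fj)]_G.
psi(f1) = A f1 = (-5, -3, 3) = 0·f1 - f2 - 3f3, so column 1 is (0, -1, -3).
Repeating for f2, f3 and assembling the columns gives [[0, 0, -2], [-1, 2, 3], [-3, -1, -2]].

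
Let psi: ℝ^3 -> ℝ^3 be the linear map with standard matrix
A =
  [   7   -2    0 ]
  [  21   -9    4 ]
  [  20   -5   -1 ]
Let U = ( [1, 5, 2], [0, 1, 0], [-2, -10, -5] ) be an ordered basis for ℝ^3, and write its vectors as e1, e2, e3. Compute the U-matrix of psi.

Let P have columns e1, ..., e3. Then [psi]_U = P^(-1) A P.
Here det P = -1, so P^(-1) is integer; computing A P first and then P^(-1)(A P) gives [[-1, 0, 0], [-1, 1, -2], [1, 1, -3]].

[[-1, 0, 0], [-1, 1, -2], [1, 1, -3]]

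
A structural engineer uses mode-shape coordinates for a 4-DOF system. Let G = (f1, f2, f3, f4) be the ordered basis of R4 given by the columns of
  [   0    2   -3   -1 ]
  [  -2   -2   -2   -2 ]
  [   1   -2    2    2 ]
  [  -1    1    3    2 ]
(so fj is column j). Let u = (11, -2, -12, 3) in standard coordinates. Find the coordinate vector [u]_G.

[u]_G is the unique c with M c = u, where M has columns f1, ..., f4.
Gaussian elimination on [M | u] yields c = (-2, 4, -1, 0).
Check: -2f1 + 4f2 - f3 + 0·f4 = (11, -2, -12, 3).

(-2, 4, -1, 0)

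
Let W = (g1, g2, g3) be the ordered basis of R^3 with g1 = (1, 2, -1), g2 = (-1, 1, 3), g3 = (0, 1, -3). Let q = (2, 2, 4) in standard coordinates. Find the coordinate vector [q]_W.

(2, 0, -2)

Write q = c_1 g1 + ... + c_3 g3 and solve for the c_i.
Solving this 3x3 system gives c = (2, 0, -2).
Check: 2g1 + 0·g2 - 2g3 = (2, 2, 4).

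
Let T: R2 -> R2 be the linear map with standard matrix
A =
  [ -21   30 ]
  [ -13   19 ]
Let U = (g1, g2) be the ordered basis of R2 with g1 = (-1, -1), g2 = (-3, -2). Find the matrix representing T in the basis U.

With P the matrix whose columns are g1, g2, [T]_U = P^(-1) A P.
Column by column: T(g1) = A g1 = (-9, -6); its U-coordinates (0, 3) give column 1.
Continuing for each basis vector yields [T]_U = [[0, 3], [3, -2]].

[[0, 3], [3, -2]]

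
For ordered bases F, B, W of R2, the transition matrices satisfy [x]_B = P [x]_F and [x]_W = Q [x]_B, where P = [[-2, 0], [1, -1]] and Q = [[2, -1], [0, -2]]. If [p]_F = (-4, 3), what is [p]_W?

First [p]_B = P [p]_F = (8, -7).
Then [p]_W = Q [p]_B = (23, 14).

(23, 14)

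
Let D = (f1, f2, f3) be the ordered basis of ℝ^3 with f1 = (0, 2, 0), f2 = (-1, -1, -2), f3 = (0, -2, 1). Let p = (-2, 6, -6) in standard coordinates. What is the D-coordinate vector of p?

(2, 2, -2)

We seek scalars with c_1 f1 + ... + c_3 f3 = p; equivalently solve M c = p where the columns of M are f1, ..., f3.
Solving this 3x3 system gives c = (2, 2, -2).
Check: 2f1 + 2f2 - 2f3 = (-2, 6, -6).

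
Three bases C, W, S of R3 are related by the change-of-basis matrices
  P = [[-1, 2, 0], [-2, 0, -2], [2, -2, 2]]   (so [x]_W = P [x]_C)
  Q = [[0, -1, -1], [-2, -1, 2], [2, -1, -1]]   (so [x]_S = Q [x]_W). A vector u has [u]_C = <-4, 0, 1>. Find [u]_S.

<0, -26, 8>

First [u]_W = P [u]_C = <4, 6, -6>.
Then [u]_S = Q [u]_W = <0, -26, 8>.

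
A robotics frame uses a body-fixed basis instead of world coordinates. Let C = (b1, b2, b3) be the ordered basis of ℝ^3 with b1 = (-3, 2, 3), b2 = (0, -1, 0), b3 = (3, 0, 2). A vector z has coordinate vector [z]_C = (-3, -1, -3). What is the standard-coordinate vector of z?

(0, -5, -15)

By definition z = -3b1 - b2 - 3b3.
Summing componentwise gives (0, -5, -15).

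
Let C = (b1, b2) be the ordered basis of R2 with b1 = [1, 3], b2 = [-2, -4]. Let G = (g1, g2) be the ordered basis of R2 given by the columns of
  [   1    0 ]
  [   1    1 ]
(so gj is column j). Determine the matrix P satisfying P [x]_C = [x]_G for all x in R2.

Let M have columns bj and N have columns gj. Then for every x, N [x]_G = x = M [x]_C, so P = N^(-1) M.
Since det N = 1, N^(-1) has integer entries; multiplying gives P = [[1, -2], [2, -2]].

[[1, -2], [2, -2]]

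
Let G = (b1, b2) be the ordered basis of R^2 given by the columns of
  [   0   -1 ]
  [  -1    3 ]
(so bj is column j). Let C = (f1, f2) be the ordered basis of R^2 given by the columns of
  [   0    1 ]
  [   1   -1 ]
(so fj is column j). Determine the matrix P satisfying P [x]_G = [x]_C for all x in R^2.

Take x = bj: its G-coordinates are the j-th standard unit vector, so P e_j — column j of P — equals [bj]_C.
b1 = -f1 + 0·f2, giving column 1 = [-1, 0]; repeating for each j gives P = [[-1, 2], [0, -1]].

[[-1, 2], [0, -1]]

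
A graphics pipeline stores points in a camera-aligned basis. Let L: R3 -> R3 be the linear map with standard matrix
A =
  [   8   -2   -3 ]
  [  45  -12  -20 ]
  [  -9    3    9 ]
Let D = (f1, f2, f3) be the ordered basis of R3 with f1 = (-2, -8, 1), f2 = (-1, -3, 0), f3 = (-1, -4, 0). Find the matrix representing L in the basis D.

Let P have columns f1, ..., f3. Then [L]_D = P^(-1) A P.
Here det P = 1, so P^(-1) is integer; computing A P first and then P^(-1)(A P) gives [[3, 0, -3], [-2, -1, 3], [-1, 3, 3]].

[[3, 0, -3], [-2, -1, 3], [-1, 3, 3]]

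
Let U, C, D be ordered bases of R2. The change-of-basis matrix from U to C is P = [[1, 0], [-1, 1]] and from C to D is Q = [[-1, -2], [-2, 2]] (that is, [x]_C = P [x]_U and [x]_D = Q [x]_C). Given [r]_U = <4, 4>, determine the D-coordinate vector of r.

Apply P to get C-coordinates <4, 0>, then Q to get D-coordinates.
The result is [r]_D = <-4, -8>.

<-4, -8>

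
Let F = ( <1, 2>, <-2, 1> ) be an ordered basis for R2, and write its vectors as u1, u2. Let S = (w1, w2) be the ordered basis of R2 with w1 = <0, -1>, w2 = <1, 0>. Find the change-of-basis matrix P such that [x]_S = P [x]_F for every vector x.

Take x = uj: its F-coordinates are the j-th standard unit vector, so P e_j — column j of P — equals [uj]_S.
u1 = -2w1 + w2, giving column 1 = <-2, 1>; repeating for each j gives P = [[-2, -1], [1, -2]].

[[-2, -1], [1, -2]]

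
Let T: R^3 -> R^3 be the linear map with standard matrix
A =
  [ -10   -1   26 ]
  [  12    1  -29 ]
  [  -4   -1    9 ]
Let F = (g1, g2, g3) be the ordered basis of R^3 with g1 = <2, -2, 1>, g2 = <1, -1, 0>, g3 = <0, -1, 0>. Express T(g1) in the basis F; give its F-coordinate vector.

<3, 2, -1>

Compute T(g1) = A g1 = <8, -7, 3> in standard coordinates.
Then write this in F-coordinates: solve for y in y_1 g1 + ... + y_3 g3 = <8, -7, 3>.
This gives y = <3, 2, -1>, which is column 1 of [T]_F.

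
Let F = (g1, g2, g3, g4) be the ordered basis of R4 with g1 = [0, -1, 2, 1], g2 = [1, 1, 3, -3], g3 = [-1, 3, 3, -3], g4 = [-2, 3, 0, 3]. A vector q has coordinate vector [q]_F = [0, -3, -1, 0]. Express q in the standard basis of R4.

[-2, -6, -12, 12]

The coordinates say q = 0·g1 - 3g2 - g3 + 0·g4; adding the scaled basis vectors gives [-2, -6, -12, 12].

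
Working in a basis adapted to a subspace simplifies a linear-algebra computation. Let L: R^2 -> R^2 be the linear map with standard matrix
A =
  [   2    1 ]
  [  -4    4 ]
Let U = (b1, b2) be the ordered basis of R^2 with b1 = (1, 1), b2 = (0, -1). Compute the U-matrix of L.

[[3, -1], [3, 3]]

The j-th column of [L]_U is [L(bj)]_U.
L(b1) = A b1 = (3, 0) = 3b1 + 3b2, so column 1 is (3, 3).
Repeating for b2 and assembling the columns gives [[3, -1], [3, 3]].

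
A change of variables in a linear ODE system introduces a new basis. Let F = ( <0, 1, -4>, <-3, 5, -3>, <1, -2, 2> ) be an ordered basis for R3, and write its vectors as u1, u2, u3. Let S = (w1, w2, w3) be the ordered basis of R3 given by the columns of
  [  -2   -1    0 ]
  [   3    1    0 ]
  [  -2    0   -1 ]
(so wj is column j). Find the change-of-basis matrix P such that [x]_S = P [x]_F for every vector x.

Let M have columns uj and N have columns wj. Then for every x, N [x]_S = x = M [x]_F, so P = N^(-1) M.
Since det N = -1, N^(-1) has integer entries; multiplying gives P = [[1, 2, -1], [-2, -1, 1], [2, -1, 0]].

[[1, 2, -1], [-2, -1, 1], [2, -1, 0]]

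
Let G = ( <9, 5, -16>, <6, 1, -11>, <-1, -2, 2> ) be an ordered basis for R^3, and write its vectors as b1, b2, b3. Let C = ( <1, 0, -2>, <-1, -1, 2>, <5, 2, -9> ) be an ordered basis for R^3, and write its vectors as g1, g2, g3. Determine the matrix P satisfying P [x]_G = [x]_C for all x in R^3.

[[-2, 2, 1], [-1, 1, 2], [2, 1, 0]]

Take x = bj: its G-coordinates are the j-th standard unit vector, so P e_j — column j of P — equals [bj]_C.
b1 = -2g1 - g2 + 2g3, giving column 1 = <-2, -1, 2>; repeating for each j gives P = [[-2, 2, 1], [-1, 1, 2], [2, 1, 0]].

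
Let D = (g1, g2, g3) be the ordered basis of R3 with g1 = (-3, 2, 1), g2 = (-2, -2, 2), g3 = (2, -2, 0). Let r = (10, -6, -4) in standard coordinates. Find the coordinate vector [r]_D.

(-4, 0, -1)

[r]_D is the unique c with M c = r, where M has columns g1, ..., g3.
Solving this 3x3 system gives c = (-4, 0, -1).
Check: -4g1 + 0·g2 - g3 = (10, -6, -4).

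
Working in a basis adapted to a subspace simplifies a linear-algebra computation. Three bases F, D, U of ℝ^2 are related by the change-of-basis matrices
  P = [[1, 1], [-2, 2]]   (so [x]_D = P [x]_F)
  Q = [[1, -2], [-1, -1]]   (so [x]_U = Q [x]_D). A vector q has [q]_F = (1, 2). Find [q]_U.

First [q]_D = P [q]_F = (3, 2).
Then [q]_U = Q [q]_D = (-1, -5).

(-1, -5)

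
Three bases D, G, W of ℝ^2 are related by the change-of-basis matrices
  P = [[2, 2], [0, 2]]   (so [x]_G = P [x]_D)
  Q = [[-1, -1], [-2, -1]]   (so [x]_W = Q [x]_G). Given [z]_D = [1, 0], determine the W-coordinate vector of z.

[-2, -4]

Composing the changes, [z]_W = Q P [z]_D.
Q P = [[-2, -4], [-4, -6]]; applying this to [1, 0] gives [-2, -4].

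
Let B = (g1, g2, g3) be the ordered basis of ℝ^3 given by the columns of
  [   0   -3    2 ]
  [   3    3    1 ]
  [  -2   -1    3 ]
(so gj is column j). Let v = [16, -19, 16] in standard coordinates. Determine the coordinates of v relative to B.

[-3, -4, 2]

Write v = c_1 g1 + ... + c_3 g3 and solve for the c_i.
Row-reducing the augmented matrix [M | v] gives c = (-3, -4, 2).
Check: -3g1 - 4g2 + 2g3 = [16, -19, 16].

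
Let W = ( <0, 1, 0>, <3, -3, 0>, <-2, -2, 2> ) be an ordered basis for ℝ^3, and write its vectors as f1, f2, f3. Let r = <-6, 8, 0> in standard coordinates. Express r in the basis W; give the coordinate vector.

<2, -2, 0>

[r]_W is the unique c with M c = r, where M has columns f1, ..., f3.
Gaussian elimination on [M | r] yields c = (2, -2, 0).
Check: 2f1 - 2f2 + 0·f3 = <-6, 8, 0>.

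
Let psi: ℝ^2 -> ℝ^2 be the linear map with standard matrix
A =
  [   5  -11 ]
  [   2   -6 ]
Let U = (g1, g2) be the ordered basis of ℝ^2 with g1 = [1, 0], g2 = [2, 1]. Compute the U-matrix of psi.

[[1, 3], [2, -2]]

Let P have columns g1, g2. Then [psi]_U = P^(-1) A P.
Here det P = 1, so P^(-1) is integer; computing A P first and then P^(-1)(A P) gives [[1, 3], [2, -2]].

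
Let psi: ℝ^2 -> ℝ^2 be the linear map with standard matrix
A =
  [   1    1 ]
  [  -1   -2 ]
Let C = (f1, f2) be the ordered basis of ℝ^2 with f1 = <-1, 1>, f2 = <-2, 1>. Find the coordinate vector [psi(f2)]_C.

Compute psi(f2) = A f2 = <-1, 0> in standard coordinates.
Then write this in C-coordinates: solve for y in y_1 f1 + y_2 f2 = <-1, 0>.
This gives y = <-1, 1>, which is column 2 of [psi]_C.

<-1, 1>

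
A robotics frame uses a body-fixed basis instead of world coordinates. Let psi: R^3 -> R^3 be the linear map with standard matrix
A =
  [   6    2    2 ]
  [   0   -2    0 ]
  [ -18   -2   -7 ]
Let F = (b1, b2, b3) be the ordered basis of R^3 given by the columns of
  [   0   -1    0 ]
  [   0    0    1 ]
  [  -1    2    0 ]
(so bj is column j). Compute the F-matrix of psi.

[[-3, 0, -2], [2, 2, -2], [0, 0, -2]]

With P the matrix whose columns are b1, ..., b3, [psi]_F = P^(-1) A P.
Column by column: psi(b1) = A b1 = <-2, 0, 7>; its F-coordinates <-3, 2, 0> give column 1.
Continuing for each basis vector yields [psi]_F = [[-3, 0, -2], [2, 2, -2], [0, 0, -2]].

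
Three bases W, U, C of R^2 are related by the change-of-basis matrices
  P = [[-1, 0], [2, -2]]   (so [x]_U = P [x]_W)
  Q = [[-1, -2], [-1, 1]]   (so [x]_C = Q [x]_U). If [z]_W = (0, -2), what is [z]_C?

(-8, 4)

Composing the changes, [z]_C = Q P [z]_W.
Q P = [[-3, 4], [3, -2]]; applying this to (0, -2) gives (-8, 4).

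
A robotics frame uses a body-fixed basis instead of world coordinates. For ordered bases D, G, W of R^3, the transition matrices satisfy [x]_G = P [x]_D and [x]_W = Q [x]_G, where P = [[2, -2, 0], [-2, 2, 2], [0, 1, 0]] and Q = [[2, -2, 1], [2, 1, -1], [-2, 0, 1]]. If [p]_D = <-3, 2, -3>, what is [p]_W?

<-26, -18, 22>

Composing the changes, [p]_W = Q P [p]_D.
Q P = [[8, -7, -4], [2, -3, 2], [-4, 5, 0]]; applying this to <-3, 2, -3> gives <-26, -18, 22>.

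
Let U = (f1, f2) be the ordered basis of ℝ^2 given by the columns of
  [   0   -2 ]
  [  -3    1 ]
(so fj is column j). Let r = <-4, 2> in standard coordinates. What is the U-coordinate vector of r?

[r]_U is the unique c with M c = r, where M has columns f1, f2.
System: 0c_1 - 2c_2 = -4, -3c_1 + c_2 = 2; solving gives c_1 = 0, c_2 = 2.
Check: 0·f1 + 2f2 = <-4, 2>.

<0, 2>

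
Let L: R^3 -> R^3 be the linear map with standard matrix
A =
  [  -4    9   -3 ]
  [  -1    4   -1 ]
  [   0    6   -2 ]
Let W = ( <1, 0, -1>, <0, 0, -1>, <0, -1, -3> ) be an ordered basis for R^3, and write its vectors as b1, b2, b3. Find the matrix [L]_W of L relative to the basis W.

Let P have columns b1, ..., b3. Then [L]_W = P^(-1) A P.
Here det P = -1, so P^(-1) is integer; computing A P first and then P^(-1)(A P) gives [[-1, 3, 0], [-1, -2, -3], [0, -1, 1]].

[[-1, 3, 0], [-1, -2, -3], [0, -1, 1]]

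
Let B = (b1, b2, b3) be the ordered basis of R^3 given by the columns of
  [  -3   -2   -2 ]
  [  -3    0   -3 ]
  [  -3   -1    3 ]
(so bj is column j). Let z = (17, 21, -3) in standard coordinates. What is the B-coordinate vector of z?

(-3, 0, -4)

We seek scalars with c_1 b1 + ... + c_3 b3 = z; equivalently solve M c = z where the columns of M are b1, ..., b3.
Gaussian elimination on [M | z] yields c = (-3, 0, -4).
Check: -3b1 + 0·b2 - 4b3 = (17, 21, -3).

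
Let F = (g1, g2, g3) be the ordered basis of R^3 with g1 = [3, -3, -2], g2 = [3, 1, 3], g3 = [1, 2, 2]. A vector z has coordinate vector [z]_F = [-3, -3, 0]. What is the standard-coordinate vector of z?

[-18, 6, -3]

The coordinates say z = -3g1 - 3g2 + 0·g3; adding the scaled basis vectors gives [-18, 6, -3].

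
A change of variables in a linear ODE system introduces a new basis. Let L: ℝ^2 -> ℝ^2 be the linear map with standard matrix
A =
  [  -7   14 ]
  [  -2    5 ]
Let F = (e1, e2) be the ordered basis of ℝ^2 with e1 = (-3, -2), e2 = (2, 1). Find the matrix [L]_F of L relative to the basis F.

The j-th column of [L]_F is [L(ej)]_F.
L(e1) = A e1 = (-7, -4) = e1 - 2e2, so column 1 is (1, -2).
Repeating for e2 and assembling the columns gives [[1, -2], [-2, -3]].

[[1, -2], [-2, -3]]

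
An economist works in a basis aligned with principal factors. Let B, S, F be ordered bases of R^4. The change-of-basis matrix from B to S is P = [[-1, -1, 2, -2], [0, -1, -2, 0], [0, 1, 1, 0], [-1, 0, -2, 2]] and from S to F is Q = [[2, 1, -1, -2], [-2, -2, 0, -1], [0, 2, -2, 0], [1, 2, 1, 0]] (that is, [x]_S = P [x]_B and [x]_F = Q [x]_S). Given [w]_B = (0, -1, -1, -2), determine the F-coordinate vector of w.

(15, -10, 10, 7)

Composing the changes, [w]_F = Q P [w]_B.
Q P = [[0, -4, 5, -8], [3, 4, 2, 2], [0, -4, -6, 0], [-1, -2, -1, -2]]; applying this to (0, -1, -1, -2) gives (15, -10, 10, 7).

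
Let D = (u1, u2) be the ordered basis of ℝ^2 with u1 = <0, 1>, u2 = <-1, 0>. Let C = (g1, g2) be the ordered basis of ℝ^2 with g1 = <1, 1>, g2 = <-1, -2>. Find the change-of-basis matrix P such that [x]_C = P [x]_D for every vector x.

Column j of P is [uj]_C, since P maps D-coordinates to C-coordinates.
Expressing u1 in C: u1 = -g1 - g2, so column 1 of P is <-1, -1>.
Doing the same for each uj gives P = [[-1, -2], [-1, -1]].

[[-1, -2], [-1, -1]]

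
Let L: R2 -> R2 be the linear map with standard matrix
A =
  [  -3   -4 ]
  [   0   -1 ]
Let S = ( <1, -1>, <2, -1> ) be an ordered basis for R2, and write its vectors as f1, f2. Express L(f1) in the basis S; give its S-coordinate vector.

<-3, 2>

Column 1 of [L]_S is the S-coordinate vector of L(f1).
In standard coordinates L(f1) = A f1 = <1, 1>.
Converting to S: <1, 1> = -3f1 + 2f2, so the coordinate vector is <-3, 2>.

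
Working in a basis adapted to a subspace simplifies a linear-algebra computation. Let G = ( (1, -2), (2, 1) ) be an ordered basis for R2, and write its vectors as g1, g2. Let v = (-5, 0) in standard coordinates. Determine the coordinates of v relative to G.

(-1, -2)

Write v = c_1 g1 + c_2 g2 and solve for the c_i.
System: c_1 + 2c_2 = -5, -2c_1 + c_2 = 0; solving gives c_1 = -1, c_2 = -2.
Check: -g1 - 2g2 = (-5, 0).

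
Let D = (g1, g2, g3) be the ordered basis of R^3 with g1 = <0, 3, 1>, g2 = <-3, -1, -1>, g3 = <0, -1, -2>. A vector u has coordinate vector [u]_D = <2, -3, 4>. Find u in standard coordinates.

u = M [u]_D, where M has columns g1, ..., g3.
Carrying out the matrix-vector product, u = <9, 5, -3>.

<9, 5, -3>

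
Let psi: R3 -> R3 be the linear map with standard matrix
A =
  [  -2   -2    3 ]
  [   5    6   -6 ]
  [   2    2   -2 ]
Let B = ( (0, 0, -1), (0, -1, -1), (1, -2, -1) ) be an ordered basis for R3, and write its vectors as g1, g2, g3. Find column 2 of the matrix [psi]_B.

(-1, 2, -1)

Compute psi(g2) = A g2 = (-1, 0, 0) in standard coordinates.
Then write this in B-coordinates: solve for y in y_1 g1 + ... + y_3 g3 = (-1, 0, 0).
This gives y = (-1, 2, -1), which is column 2 of [psi]_B.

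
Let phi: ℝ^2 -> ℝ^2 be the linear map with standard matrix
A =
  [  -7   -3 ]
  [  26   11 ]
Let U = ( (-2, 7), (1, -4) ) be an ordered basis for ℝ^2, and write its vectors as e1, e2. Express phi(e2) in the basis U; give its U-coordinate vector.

(-2, 1)

Column 2 of [phi]_U is the U-coordinate vector of phi(e2).
In standard coordinates phi(e2) = A e2 = (5, -18).
Converting to U: (5, -18) = -2e1 + e2, so the coordinate vector is (-2, 1).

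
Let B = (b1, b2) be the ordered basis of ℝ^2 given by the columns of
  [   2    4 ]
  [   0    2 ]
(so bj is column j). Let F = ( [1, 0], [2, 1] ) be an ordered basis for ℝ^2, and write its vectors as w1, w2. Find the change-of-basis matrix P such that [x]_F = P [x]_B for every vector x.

[[2, 0], [0, 2]]

Column j of P is [bj]_F, since P maps B-coordinates to F-coordinates.
Expressing b1 in F: b1 = 2w1 + 0·w2, so column 1 of P is [2, 0].
Doing the same for each bj gives P = [[2, 0], [0, 2]].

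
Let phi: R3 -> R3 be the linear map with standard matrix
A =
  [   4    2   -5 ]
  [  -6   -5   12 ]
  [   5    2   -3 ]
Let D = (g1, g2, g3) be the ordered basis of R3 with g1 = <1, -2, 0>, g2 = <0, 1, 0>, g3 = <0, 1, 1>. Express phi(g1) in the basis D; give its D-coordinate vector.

Compute phi(g1) = A g1 = <0, 4, 1> in standard coordinates.
Then write this in D-coordinates: solve for y in y_1 g1 + ... + y_3 g3 = <0, 4, 1>.
This gives y = <0, 3, 1>, which is column 1 of [phi]_D.

<0, 3, 1>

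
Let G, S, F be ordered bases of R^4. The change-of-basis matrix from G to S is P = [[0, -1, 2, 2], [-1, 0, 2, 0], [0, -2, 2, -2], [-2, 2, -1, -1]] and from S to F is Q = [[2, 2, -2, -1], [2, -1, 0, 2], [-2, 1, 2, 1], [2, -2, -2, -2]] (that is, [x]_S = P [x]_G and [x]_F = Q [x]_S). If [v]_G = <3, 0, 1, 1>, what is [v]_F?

<14, -7, -17, 26>

Composing the changes, [v]_F = Q P [v]_G.
Q P = [[0, 0, 5, 9], [-3, 2, 0, 2], [-3, 0, 1, -9], [6, -2, -2, 10]]; applying this to <3, 0, 1, 1> gives <14, -7, -17, 26>.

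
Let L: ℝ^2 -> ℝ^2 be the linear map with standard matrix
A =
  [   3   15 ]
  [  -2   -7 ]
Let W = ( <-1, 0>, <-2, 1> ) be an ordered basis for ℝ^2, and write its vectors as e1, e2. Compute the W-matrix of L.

[[-1, -3], [2, -3]]

Let P have columns e1, e2. Then [L]_W = P^(-1) A P.
Here det P = -1, so P^(-1) is integer; computing A P first and then P^(-1)(A P) gives [[-1, -3], [2, -3]].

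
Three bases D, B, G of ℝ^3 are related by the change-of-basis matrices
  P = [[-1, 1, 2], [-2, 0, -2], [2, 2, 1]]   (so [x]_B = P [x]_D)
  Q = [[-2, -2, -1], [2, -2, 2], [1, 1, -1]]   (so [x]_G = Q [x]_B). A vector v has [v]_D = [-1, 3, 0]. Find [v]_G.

[-16, 12, 2]

First [v]_B = P [v]_D = [4, 2, 4].
Then [v]_G = Q [v]_B = [-16, 12, 2].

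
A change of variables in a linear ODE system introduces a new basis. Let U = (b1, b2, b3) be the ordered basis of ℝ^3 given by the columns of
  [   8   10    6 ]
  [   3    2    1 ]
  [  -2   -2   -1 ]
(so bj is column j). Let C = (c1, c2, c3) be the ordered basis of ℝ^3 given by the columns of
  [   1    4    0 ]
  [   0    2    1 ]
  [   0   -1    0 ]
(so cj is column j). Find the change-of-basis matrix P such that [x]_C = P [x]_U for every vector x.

[[0, 2, 2], [2, 2, 1], [-1, -2, -1]]

Column j of P is [bj]_C, since P maps U-coordinates to C-coordinates.
Expressing b1 in C: b1 = 0·c1 + 2c2 - c3, so column 1 of P is <0, 2, -1>.
Doing the same for each bj gives P = [[0, 2, 2], [2, 2, 1], [-1, -2, -1]].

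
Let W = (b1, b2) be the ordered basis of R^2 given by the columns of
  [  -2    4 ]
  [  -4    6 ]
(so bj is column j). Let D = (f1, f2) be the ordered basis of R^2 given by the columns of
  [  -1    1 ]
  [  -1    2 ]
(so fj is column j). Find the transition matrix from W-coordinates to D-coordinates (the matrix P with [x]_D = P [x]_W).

Take x = bj: its W-coordinates are the j-th standard unit vector, so P e_j — column j of P — equals [bj]_D.
b1 = 0·f1 - 2f2, giving column 1 = <0, -2>; repeating for each j gives P = [[0, -2], [-2, 2]].

[[0, -2], [-2, 2]]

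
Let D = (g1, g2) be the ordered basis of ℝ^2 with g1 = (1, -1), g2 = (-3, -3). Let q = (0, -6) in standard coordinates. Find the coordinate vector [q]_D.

[q]_D is the unique c with M c = q, where M has columns g1, g2.
System: c_1 - 3c_2 = 0, -c_1 - 3c_2 = -6; solving gives c_1 = 3, c_2 = 1.
Check: 3g1 + g2 = (0, -6).

(3, 1)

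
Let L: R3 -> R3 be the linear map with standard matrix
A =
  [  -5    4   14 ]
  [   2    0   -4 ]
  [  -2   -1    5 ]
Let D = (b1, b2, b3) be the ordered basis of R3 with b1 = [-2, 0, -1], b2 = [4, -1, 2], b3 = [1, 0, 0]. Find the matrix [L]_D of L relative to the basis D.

With P the matrix whose columns are b1, ..., b3, [L]_D = P^(-1) A P.
Column by column: L(b1) = A b1 = [-4, 0, -1]; its D-coordinates [1, 0, -2] give column 1.
Continuing for each basis vector yields [L]_D = [[1, -3, -2], [0, 0, -2], [-2, -2, -1]].

[[1, -3, -2], [0, 0, -2], [-2, -2, -1]]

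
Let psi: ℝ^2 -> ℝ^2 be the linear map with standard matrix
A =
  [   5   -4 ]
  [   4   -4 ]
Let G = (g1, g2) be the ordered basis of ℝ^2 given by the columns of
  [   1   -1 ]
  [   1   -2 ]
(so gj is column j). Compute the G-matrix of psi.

[[2, 2], [1, -1]]

With P the matrix whose columns are g1, g2, [psi]_G = P^(-1) A P.
Column by column: psi(g1) = A g1 = (1, 0); its G-coordinates (2, 1) give column 1.
Continuing for each basis vector yields [psi]_G = [[2, 2], [1, -1]].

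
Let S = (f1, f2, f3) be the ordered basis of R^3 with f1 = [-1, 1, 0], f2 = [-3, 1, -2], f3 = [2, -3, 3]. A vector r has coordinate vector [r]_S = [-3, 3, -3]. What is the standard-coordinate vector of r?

[-12, 9, -15]

By definition r = -3f1 + 3f2 - 3f3.
Summing componentwise gives [-12, 9, -15].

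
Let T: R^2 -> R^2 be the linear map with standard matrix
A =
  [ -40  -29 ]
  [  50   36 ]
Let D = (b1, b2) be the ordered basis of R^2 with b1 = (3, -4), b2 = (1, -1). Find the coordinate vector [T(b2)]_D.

(-3, -2)

Column 2 of [T]_D is the D-coordinate vector of T(b2).
In standard coordinates T(b2) = A b2 = (-11, 14).
Converting to D: (-11, 14) = -3b1 - 2b2, so the coordinate vector is (-3, -2).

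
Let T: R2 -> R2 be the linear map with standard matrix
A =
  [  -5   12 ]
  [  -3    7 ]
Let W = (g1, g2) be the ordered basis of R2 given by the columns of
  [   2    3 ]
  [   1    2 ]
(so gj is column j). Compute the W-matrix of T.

Let P have columns g1, g2. Then [T]_W = P^(-1) A P.
Here det P = 1, so P^(-1) is integer; computing A P first and then P^(-1)(A P) gives [[1, 3], [0, 1]].

[[1, 3], [0, 1]]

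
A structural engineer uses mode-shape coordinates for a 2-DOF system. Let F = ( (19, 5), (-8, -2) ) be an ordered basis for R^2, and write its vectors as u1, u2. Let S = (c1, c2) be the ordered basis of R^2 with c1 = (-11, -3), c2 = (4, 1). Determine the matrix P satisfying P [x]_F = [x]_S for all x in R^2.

Take x = uj: its F-coordinates are the j-th standard unit vector, so P e_j — column j of P — equals [uj]_S.
u1 = -c1 + 2c2, giving column 1 = (-1, 2); repeating for each j gives P = [[-1, 0], [2, -2]].

[[-1, 0], [2, -2]]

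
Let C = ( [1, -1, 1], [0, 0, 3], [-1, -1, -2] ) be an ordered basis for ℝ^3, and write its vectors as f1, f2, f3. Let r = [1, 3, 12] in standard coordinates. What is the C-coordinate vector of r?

[-1, 3, -2]

[r]_C is the unique c with M c = r, where M has columns f1, ..., f3.
Row-reducing the augmented matrix [M | r] gives c = (-1, 3, -2).
Check: -f1 + 3f2 - 2f3 = [1, 3, 12].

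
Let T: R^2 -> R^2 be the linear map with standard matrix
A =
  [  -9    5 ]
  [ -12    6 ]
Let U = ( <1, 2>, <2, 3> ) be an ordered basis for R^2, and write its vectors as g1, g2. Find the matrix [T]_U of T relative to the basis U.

Let P have columns g1, g2. Then [T]_U = P^(-1) A P.
Here det P = -1, so P^(-1) is integer; computing A P first and then P^(-1)(A P) gives [[-3, -3], [2, 0]].

[[-3, -3], [2, 0]]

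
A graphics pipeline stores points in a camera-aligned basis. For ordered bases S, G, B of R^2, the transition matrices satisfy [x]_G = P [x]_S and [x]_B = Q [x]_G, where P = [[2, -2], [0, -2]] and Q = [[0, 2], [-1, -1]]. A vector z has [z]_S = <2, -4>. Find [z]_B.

First [z]_G = P [z]_S = <12, 8>.
Then [z]_B = Q [z]_G = <16, -20>.

<16, -20>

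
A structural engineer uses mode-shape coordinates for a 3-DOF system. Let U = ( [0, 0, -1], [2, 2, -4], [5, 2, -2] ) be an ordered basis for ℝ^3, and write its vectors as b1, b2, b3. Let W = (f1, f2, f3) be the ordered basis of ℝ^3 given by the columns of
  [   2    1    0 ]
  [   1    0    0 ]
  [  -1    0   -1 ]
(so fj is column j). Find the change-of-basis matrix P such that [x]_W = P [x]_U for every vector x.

[[0, 2, 2], [0, -2, 1], [1, 2, 0]]

Take x = bj: its U-coordinates are the j-th standard unit vector, so P e_j — column j of P — equals [bj]_W.
b1 = 0·f1 + 0·f2 + f3, giving column 1 = [0, 0, 1]; repeating for each j gives P = [[0, 2, 2], [0, -2, 1], [1, 2, 0]].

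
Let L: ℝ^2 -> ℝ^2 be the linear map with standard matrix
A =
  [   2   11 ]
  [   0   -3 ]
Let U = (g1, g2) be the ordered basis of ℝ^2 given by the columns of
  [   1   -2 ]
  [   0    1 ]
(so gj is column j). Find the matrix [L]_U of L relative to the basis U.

[[2, 1], [0, -3]]

The j-th column of [L]_U is [L(gj)]_U.
L(g1) = A g1 = (2, 0) = 2g1 + 0·g2, so column 1 is (2, 0).
Repeating for g2 and assembling the columns gives [[2, 1], [0, -3]].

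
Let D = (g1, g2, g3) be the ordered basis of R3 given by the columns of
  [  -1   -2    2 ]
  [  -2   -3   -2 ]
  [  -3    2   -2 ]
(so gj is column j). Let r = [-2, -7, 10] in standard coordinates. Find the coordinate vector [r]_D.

[r]_D is the unique c with M c = r, where M has columns g1, ..., g3.
Gaussian elimination on [M | r] yields c = (-2, 3, 1).
Check: -2g1 + 3g2 + g3 = [-2, -7, 10].

[-2, 3, 1]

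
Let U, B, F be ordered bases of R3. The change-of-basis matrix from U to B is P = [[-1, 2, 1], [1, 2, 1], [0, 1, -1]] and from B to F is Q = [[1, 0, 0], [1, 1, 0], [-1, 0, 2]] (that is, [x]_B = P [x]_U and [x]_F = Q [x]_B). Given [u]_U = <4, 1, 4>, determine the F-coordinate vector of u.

Composing the changes, [u]_F = Q P [u]_U.
Q P = [[-1, 2, 1], [0, 4, 2], [1, 0, -3]]; applying this to <4, 1, 4> gives <2, 12, -8>.

<2, 12, -8>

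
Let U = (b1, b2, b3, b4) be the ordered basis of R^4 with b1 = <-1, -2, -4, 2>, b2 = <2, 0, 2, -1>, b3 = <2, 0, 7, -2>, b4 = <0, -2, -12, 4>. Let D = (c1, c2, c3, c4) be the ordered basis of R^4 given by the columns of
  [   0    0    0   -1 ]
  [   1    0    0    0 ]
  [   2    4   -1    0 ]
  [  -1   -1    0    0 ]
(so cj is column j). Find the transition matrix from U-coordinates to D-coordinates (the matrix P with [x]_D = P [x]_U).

[[-2, 0, 0, -2], [0, 1, 2, -2], [0, 2, 1, 0], [1, -2, -2, 0]]

Take x = bj: its U-coordinates are the j-th standard unit vector, so P e_j — column j of P — equals [bj]_D.
b1 = -2c1 + 0·c2 + 0·c3 + c4, giving column 1 = <-2, 0, 0, 1>; repeating for each j gives P = [[-2, 0, 0, -2], [0, 1, 2, -2], [0, 2, 1, 0], [1, -2, -2, 0]].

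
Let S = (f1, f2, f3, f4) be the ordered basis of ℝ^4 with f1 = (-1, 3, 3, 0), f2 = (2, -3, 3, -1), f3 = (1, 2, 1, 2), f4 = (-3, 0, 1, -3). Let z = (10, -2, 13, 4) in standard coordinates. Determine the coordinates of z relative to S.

(1, 3, 2, -1)

We seek scalars with c_1 f1 + ... + c_4 f4 = z; equivalently solve M c = z where the columns of M are f1, ..., f4.
Solving this 4x4 system gives c = (1, 3, 2, -1).
Check: f1 + 3f2 + 2f3 - f4 = (10, -2, 13, 4).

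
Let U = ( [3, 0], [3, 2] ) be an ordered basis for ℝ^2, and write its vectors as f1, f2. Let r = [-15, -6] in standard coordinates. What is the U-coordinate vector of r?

[-2, -3]

[r]_U is the unique c with M c = r, where M has columns f1, f2.
System: 3c_1 + 3c_2 = -15, 0c_1 + 2c_2 = -6; solving gives c_1 = -2, c_2 = -3.
Check: -2f1 - 3f2 = [-15, -6].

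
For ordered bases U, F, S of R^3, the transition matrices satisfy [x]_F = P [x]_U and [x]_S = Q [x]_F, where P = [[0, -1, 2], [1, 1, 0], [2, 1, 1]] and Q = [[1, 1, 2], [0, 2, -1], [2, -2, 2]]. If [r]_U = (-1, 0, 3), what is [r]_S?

Apply P to get F-coordinates (6, -1, 1), then Q to get S-coordinates.
The result is [r]_S = (7, -3, 16).

(7, -3, 16)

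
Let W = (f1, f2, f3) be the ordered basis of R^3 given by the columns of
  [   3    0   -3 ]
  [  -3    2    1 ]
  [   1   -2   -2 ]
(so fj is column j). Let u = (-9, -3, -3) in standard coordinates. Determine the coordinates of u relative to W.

(1, -2, 4)

We seek scalars with c_1 f1 + ... + c_3 f3 = u; equivalently solve M c = u where the columns of M are f1, ..., f3.
Row-reducing the augmented matrix [M | u] gives c = (1, -2, 4).
Check: f1 - 2f2 + 4f3 = (-9, -3, -3).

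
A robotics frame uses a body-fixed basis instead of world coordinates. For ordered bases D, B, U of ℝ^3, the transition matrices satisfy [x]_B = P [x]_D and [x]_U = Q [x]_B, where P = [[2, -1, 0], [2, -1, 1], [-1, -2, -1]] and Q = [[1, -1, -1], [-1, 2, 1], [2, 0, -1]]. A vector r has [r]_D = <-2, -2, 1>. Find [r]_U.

<-6, 5, -9>

Apply P to get B-coordinates <-2, -1, 5>, then Q to get U-coordinates.
The result is [r]_U = <-6, 5, -9>.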